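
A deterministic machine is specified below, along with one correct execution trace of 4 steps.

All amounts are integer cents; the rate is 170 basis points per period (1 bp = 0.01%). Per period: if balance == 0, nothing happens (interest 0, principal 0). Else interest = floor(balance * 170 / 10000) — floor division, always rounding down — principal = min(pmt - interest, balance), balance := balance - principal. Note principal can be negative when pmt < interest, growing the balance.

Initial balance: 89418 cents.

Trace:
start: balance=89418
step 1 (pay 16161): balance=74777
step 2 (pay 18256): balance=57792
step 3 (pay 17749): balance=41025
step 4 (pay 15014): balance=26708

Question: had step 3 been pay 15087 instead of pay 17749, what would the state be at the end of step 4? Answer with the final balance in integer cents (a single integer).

29415

(re-executing from step 3 with the substitution; state before step 3: balance=57792)
step 3 (pay 15087): balance=43687
step 4 (pay 15014): balance=29415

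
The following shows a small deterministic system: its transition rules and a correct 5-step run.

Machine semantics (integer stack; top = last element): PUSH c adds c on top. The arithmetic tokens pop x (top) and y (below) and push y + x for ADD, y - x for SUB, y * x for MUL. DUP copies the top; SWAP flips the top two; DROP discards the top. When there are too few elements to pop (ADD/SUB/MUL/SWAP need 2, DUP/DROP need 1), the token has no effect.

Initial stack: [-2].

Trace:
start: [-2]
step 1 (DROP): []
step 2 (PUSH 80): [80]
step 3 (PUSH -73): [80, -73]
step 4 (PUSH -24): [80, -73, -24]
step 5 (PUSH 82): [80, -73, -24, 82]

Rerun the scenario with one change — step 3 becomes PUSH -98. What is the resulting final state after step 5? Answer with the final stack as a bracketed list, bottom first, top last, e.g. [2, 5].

(re-executing from step 3 with the substitution; state before step 3: [80])
step 3 (PUSH -98): [80, -98]
step 4 (PUSH -24): [80, -98, -24]
step 5 (PUSH 82): [80, -98, -24, 82]

[80, -98, -24, 82]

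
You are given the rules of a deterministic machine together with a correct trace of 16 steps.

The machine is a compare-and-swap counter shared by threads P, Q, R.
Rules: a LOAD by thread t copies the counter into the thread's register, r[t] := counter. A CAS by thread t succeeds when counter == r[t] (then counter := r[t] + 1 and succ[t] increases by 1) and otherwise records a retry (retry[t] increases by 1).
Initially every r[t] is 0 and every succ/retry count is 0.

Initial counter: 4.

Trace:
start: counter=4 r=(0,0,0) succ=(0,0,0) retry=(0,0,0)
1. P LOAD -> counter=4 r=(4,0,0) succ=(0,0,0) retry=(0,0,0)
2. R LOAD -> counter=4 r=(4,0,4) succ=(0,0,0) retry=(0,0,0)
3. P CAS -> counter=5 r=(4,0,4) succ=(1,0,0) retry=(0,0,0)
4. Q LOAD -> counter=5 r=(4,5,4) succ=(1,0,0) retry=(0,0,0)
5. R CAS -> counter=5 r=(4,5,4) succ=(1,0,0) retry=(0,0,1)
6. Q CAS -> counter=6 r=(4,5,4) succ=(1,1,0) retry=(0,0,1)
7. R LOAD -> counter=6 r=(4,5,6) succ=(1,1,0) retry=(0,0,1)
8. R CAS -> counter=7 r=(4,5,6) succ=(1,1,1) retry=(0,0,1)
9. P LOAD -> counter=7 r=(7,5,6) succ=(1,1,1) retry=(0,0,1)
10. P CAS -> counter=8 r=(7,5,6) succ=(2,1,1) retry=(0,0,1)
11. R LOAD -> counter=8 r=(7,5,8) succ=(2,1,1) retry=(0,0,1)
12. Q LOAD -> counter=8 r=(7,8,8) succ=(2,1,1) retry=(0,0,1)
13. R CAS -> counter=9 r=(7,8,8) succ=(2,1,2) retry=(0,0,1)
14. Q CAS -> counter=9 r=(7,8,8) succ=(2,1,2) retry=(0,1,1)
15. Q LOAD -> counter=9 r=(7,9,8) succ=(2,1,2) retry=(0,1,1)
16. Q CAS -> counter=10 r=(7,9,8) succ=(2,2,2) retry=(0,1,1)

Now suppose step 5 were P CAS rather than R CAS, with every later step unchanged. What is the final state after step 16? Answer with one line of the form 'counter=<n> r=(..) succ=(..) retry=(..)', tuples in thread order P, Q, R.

(re-executing from step 5 with the substitution; state before step 5: counter=5 r=(4,5,4) succ=(1,0,0) retry=(0,0,0))
5. P CAS -> counter=5 r=(4,5,4) succ=(1,0,0) retry=(1,0,0)
6. Q CAS -> counter=6 r=(4,5,4) succ=(1,1,0) retry=(1,0,0)
7. R LOAD -> counter=6 r=(4,5,6) succ=(1,1,0) retry=(1,0,0)
8. R CAS -> counter=7 r=(4,5,6) succ=(1,1,1) retry=(1,0,0)
9. P LOAD -> counter=7 r=(7,5,6) succ=(1,1,1) retry=(1,0,0)
10. P CAS -> counter=8 r=(7,5,6) succ=(2,1,1) retry=(1,0,0)
11. R LOAD -> counter=8 r=(7,5,8) succ=(2,1,1) retry=(1,0,0)
12. Q LOAD -> counter=8 r=(7,8,8) succ=(2,1,1) retry=(1,0,0)
13. R CAS -> counter=9 r=(7,8,8) succ=(2,1,2) retry=(1,0,0)
14. Q CAS -> counter=9 r=(7,8,8) succ=(2,1,2) retry=(1,1,0)
15. Q LOAD -> counter=9 r=(7,9,8) succ=(2,1,2) retry=(1,1,0)
16. Q CAS -> counter=10 r=(7,9,8) succ=(2,2,2) retry=(1,1,0)

counter=10 r=(7,9,8) succ=(2,2,2) retry=(1,1,0)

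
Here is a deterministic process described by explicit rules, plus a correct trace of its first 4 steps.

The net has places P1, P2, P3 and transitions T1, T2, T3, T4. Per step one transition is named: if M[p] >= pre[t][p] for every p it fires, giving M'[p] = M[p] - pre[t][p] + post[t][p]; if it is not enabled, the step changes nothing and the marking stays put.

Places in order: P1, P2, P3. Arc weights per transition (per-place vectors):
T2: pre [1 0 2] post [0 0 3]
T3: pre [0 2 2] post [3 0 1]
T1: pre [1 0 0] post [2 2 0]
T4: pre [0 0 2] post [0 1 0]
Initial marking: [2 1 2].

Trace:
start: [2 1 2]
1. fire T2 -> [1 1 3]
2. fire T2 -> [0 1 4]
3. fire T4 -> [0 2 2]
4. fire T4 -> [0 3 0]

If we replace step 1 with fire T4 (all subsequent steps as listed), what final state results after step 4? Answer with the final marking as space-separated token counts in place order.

(re-executing from step 1 with the substitution; state before step 1: [2 1 2])
1. fire T4 -> [2 2 0]
2. fire T2 -> [2 2 0]
3. fire T4 -> [2 2 0]
4. fire T4 -> [2 2 0]

2 2 0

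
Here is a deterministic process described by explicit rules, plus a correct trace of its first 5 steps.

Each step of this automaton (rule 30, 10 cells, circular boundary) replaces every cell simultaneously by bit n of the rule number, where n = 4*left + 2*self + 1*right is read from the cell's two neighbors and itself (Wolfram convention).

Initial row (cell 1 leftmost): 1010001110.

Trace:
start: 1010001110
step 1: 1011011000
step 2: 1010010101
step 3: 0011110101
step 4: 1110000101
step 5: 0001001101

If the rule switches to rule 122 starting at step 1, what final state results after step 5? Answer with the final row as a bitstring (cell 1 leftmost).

(re-executing steps 1..5 under rule 122; state before step 1: 1010001110)
step 1: 0101011011
step 2: 1010111111
step 3: 1101100000
step 4: 1111110001
step 5: 0000011011

0000011011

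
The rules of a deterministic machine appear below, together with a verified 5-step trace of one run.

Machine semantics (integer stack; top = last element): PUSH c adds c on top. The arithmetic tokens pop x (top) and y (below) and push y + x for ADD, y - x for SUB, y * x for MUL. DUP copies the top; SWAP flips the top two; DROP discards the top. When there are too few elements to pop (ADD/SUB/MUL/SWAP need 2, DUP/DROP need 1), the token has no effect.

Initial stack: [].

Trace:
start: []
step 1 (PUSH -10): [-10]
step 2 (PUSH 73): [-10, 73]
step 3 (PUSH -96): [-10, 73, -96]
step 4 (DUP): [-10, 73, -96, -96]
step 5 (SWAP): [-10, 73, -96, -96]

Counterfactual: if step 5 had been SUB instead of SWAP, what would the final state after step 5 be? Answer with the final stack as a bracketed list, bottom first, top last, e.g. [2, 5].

(re-executing from step 5 with the substitution; state before step 5: [-10, 73, -96, -96])
step 5 (SUB): [-10, 73, 0]

[-10, 73, 0]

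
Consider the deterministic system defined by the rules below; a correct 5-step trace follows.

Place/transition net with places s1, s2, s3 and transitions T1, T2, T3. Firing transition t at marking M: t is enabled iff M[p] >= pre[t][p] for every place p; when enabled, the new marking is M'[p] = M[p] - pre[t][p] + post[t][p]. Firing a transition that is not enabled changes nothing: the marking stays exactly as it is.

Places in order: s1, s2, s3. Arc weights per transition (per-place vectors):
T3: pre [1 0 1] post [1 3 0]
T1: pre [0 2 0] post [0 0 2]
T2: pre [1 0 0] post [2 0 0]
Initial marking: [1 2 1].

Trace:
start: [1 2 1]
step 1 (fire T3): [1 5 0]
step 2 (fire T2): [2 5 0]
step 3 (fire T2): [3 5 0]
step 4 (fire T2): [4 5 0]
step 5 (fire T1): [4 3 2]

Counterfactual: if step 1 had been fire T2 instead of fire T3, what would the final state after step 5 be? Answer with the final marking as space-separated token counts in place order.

(re-executing from step 1 with the substitution; state before step 1: [1 2 1])
step 1 (fire T2): [2 2 1]
step 2 (fire T2): [3 2 1]
step 3 (fire T2): [4 2 1]
step 4 (fire T2): [5 2 1]
step 5 (fire T1): [5 0 3]

5 0 3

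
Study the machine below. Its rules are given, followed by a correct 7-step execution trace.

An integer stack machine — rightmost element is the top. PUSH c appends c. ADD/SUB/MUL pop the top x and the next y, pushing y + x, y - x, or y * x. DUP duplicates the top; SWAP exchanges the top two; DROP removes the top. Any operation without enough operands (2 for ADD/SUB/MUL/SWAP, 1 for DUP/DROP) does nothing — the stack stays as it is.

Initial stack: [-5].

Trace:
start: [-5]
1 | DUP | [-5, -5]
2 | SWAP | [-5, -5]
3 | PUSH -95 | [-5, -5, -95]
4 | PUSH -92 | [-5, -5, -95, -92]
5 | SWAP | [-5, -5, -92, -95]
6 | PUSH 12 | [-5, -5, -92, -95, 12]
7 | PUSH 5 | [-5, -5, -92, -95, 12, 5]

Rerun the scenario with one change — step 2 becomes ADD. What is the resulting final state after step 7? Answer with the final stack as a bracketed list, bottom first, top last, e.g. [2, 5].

(re-executing from step 2 with the substitution; state before step 2: [-5, -5])
2 | ADD | [-10]
3 | PUSH -95 | [-10, -95]
4 | PUSH -92 | [-10, -95, -92]
5 | SWAP | [-10, -92, -95]
6 | PUSH 12 | [-10, -92, -95, 12]
7 | PUSH 5 | [-10, -92, -95, 12, 5]

[-10, -92, -95, 12, 5]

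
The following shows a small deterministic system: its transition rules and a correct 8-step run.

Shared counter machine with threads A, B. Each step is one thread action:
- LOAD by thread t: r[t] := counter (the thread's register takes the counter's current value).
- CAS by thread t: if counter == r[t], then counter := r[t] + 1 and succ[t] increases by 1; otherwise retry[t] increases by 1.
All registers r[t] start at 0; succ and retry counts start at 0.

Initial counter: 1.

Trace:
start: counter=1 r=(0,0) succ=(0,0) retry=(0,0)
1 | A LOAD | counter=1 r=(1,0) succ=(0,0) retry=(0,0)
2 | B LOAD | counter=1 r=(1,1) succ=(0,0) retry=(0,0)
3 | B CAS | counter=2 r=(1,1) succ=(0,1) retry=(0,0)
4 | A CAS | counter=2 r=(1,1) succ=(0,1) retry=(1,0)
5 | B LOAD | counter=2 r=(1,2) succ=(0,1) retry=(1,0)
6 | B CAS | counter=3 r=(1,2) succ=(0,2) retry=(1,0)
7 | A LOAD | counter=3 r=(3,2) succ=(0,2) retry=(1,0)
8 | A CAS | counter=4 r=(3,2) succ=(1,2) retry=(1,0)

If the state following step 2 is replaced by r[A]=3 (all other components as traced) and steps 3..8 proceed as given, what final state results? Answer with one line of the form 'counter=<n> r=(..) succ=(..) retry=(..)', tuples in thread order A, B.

state after step 2 := counter=1 r=(3,1) succ=(0,0) retry=(0,0)
3 | B CAS | counter=2 r=(3,1) succ=(0,1) retry=(0,0)
4 | A CAS | counter=2 r=(3,1) succ=(0,1) retry=(1,0)
5 | B LOAD | counter=2 r=(3,2) succ=(0,1) retry=(1,0)
6 | B CAS | counter=3 r=(3,2) succ=(0,2) retry=(1,0)
7 | A LOAD | counter=3 r=(3,2) succ=(0,2) retry=(1,0)
8 | A CAS | counter=4 r=(3,2) succ=(1,2) retry=(1,0)

counter=4 r=(3,2) succ=(1,2) retry=(1,0)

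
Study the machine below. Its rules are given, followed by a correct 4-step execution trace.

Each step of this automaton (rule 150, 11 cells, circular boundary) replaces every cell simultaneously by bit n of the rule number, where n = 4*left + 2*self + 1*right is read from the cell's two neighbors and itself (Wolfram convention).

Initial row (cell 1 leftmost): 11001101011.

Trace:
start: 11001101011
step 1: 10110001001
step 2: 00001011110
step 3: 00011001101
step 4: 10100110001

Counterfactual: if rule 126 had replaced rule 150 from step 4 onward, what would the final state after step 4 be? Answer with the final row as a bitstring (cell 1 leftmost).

(re-executing step 4 under rule 126; state before step 4: 00011001101)
step 4: 10111111111

10111111111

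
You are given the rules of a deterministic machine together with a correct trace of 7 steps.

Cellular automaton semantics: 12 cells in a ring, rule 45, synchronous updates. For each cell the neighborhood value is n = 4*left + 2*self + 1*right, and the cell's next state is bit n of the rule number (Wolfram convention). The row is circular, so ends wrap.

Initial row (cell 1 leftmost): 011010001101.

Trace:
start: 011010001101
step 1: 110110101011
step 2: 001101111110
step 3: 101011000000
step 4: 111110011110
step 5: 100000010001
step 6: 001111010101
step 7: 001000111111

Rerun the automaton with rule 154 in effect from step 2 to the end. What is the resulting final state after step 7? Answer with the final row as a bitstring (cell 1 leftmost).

(re-executing steps 2..7 under rule 154; state before step 2: 110110101011)
step 2: 100100000011
step 3: 011010000111
step 4: 010001001110
step 5: 101010111101
step 6: 000000111001
step 7: 100001110110

100001110110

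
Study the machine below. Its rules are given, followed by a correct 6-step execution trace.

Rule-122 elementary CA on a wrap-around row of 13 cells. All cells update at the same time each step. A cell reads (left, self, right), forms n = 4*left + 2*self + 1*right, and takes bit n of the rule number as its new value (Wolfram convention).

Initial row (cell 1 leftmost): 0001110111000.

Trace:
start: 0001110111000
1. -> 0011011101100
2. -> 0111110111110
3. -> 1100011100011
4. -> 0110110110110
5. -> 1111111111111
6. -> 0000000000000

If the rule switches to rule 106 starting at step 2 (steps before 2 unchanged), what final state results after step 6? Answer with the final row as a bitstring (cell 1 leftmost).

1011001100111

(re-executing steps 2..6 under rule 106; state before step 2: 0011011101100)
2. -> 0111110111100
3. -> 1100011100100
4. -> 1100110101001
5. -> 0101111010011
6. -> 1011001100111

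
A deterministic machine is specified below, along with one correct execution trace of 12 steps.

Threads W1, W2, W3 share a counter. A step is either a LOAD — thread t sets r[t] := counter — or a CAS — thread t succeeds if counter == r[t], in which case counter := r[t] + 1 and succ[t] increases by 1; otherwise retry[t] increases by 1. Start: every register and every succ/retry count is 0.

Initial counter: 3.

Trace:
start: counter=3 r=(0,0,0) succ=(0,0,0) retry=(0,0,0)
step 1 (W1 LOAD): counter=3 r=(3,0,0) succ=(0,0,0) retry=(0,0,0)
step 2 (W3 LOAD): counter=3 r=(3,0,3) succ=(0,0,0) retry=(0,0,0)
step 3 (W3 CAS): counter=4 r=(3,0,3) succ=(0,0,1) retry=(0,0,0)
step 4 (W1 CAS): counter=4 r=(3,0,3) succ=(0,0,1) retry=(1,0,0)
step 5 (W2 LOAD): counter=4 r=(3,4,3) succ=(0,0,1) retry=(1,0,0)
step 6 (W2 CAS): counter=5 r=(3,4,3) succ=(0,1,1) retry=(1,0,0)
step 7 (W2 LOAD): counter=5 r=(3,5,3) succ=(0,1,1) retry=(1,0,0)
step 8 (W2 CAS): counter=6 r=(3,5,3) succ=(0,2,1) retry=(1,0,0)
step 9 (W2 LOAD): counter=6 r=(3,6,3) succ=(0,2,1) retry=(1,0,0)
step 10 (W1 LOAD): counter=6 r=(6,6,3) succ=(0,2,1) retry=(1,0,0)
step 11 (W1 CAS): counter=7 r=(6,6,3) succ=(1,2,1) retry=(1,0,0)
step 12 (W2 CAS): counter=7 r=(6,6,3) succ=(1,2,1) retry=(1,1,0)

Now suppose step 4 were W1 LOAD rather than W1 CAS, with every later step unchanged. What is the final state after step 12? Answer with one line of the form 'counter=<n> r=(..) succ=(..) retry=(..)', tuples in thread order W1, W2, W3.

(re-executing from step 4 with the substitution; state before step 4: counter=4 r=(3,0,3) succ=(0,0,1) retry=(0,0,0))
step 4 (W1 LOAD): counter=4 r=(4,0,3) succ=(0,0,1) retry=(0,0,0)
step 5 (W2 LOAD): counter=4 r=(4,4,3) succ=(0,0,1) retry=(0,0,0)
step 6 (W2 CAS): counter=5 r=(4,4,3) succ=(0,1,1) retry=(0,0,0)
step 7 (W2 LOAD): counter=5 r=(4,5,3) succ=(0,1,1) retry=(0,0,0)
step 8 (W2 CAS): counter=6 r=(4,5,3) succ=(0,2,1) retry=(0,0,0)
step 9 (W2 LOAD): counter=6 r=(4,6,3) succ=(0,2,1) retry=(0,0,0)
step 10 (W1 LOAD): counter=6 r=(6,6,3) succ=(0,2,1) retry=(0,0,0)
step 11 (W1 CAS): counter=7 r=(6,6,3) succ=(1,2,1) retry=(0,0,0)
step 12 (W2 CAS): counter=7 r=(6,6,3) succ=(1,2,1) retry=(0,1,0)

counter=7 r=(6,6,3) succ=(1,2,1) retry=(0,1,0)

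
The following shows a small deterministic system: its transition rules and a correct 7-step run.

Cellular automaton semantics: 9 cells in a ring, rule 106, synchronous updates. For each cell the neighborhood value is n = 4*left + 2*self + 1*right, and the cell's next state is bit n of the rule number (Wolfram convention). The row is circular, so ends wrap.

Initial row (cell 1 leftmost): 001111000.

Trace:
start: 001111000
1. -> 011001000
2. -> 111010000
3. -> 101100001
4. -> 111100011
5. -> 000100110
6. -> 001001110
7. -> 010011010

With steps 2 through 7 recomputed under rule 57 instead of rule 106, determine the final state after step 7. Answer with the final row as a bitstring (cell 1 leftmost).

(re-executing steps 2..7 under rule 57; state before step 2: 011001000)
2. -> 010100111
3. -> 101010100
4. -> 010101010
5. -> 001010101
6. -> 100101010
7. -> 010010101

010010101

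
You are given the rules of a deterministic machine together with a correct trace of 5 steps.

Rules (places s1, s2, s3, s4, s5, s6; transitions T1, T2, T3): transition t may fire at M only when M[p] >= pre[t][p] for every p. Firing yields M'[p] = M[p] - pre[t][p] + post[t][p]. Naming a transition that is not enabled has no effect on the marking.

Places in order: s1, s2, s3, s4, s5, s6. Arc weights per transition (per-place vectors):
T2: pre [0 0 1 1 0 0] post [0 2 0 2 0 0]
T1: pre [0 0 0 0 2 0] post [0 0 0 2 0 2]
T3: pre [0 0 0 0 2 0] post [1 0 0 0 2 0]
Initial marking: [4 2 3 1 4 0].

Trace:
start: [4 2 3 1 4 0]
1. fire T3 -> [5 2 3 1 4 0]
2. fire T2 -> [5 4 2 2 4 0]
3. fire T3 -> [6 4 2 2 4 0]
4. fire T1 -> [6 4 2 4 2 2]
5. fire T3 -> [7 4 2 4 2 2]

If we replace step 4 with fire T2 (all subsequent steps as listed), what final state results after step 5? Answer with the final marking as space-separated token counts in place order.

7 6 1 3 4 0

(re-executing from step 4 with the substitution; state before step 4: [6 4 2 2 4 0])
4. fire T2 -> [6 6 1 3 4 0]
5. fire T3 -> [7 6 1 3 4 0]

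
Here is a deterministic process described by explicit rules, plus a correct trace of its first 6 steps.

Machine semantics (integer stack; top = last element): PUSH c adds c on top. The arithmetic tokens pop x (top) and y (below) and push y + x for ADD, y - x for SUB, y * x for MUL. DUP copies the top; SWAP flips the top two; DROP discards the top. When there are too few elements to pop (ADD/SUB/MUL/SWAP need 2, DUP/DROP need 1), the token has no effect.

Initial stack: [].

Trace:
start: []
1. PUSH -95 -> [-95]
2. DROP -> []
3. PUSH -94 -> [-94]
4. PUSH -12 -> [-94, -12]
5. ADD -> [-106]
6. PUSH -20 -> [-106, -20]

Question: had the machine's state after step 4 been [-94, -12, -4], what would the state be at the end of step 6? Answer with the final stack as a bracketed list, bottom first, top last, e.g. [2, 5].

state after step 4 := [-94, -12, -4]
5. ADD -> [-94, -16]
6. PUSH -20 -> [-94, -16, -20]

[-94, -16, -20]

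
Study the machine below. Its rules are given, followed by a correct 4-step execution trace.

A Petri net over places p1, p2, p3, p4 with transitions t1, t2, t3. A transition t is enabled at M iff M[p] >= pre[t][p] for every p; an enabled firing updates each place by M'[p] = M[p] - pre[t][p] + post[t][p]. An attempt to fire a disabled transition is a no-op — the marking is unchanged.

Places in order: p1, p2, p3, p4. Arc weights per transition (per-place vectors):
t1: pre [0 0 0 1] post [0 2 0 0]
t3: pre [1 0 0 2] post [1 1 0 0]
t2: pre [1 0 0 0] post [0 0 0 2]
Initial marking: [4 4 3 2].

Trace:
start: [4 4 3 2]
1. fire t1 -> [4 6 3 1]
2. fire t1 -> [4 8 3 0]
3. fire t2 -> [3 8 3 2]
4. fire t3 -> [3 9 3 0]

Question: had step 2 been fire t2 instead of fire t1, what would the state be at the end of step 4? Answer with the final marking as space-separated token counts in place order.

2 7 3 3

(re-executing from step 2 with the substitution; state before step 2: [4 6 3 1])
2. fire t2 -> [3 6 3 3]
3. fire t2 -> [2 6 3 5]
4. fire t3 -> [2 7 3 3]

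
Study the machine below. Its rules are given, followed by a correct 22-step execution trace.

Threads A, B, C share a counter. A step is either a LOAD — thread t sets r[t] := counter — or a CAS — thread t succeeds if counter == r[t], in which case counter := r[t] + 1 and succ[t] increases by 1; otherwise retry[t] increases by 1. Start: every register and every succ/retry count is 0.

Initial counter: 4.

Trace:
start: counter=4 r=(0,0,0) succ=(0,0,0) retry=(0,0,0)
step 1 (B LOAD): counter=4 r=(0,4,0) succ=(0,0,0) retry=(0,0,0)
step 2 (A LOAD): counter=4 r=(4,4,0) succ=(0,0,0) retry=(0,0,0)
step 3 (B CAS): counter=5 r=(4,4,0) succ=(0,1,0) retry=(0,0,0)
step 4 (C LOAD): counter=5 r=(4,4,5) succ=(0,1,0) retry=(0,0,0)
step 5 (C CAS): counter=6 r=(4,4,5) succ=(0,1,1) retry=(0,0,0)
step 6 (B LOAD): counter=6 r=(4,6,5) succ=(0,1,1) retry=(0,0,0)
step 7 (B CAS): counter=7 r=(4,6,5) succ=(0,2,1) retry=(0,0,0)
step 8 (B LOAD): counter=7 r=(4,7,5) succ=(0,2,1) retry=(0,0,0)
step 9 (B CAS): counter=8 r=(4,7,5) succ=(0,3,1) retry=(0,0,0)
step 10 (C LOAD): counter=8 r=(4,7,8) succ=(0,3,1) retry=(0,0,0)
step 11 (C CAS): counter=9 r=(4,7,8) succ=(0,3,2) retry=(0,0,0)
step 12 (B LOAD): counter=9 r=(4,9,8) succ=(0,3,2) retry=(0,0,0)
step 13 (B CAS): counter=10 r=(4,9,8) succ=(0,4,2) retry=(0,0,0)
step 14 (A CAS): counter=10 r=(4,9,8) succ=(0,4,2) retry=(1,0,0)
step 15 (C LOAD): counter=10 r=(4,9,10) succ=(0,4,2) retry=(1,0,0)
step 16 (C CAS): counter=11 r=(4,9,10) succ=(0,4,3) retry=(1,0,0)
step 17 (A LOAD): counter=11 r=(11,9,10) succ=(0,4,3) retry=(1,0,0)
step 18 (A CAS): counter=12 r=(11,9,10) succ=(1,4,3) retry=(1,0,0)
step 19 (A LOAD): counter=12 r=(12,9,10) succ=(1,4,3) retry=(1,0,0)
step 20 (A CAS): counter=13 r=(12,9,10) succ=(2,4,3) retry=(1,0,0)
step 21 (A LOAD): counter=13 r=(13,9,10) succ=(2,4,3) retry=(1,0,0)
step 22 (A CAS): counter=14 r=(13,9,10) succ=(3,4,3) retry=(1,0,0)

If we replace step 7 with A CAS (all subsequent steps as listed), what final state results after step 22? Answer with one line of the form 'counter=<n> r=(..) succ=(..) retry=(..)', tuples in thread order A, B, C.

counter=13 r=(12,8,9) succ=(3,3,3) retry=(2,0,0)

(re-executing from step 7 with the substitution; state before step 7: counter=6 r=(4,6,5) succ=(0,1,1) retry=(0,0,0))
step 7 (A CAS): counter=6 r=(4,6,5) succ=(0,1,1) retry=(1,0,0)
step 8 (B LOAD): counter=6 r=(4,6,5) succ=(0,1,1) retry=(1,0,0)
step 9 (B CAS): counter=7 r=(4,6,5) succ=(0,2,1) retry=(1,0,0)
step 10 (C LOAD): counter=7 r=(4,6,7) succ=(0,2,1) retry=(1,0,0)
step 11 (C CAS): counter=8 r=(4,6,7) succ=(0,2,2) retry=(1,0,0)
step 12 (B LOAD): counter=8 r=(4,8,7) succ=(0,2,2) retry=(1,0,0)
step 13 (B CAS): counter=9 r=(4,8,7) succ=(0,3,2) retry=(1,0,0)
step 14 (A CAS): counter=9 r=(4,8,7) succ=(0,3,2) retry=(2,0,0)
step 15 (C LOAD): counter=9 r=(4,8,9) succ=(0,3,2) retry=(2,0,0)
step 16 (C CAS): counter=10 r=(4,8,9) succ=(0,3,3) retry=(2,0,0)
step 17 (A LOAD): counter=10 r=(10,8,9) succ=(0,3,3) retry=(2,0,0)
step 18 (A CAS): counter=11 r=(10,8,9) succ=(1,3,3) retry=(2,0,0)
step 19 (A LOAD): counter=11 r=(11,8,9) succ=(1,3,3) retry=(2,0,0)
step 20 (A CAS): counter=12 r=(11,8,9) succ=(2,3,3) retry=(2,0,0)
step 21 (A LOAD): counter=12 r=(12,8,9) succ=(2,3,3) retry=(2,0,0)
step 22 (A CAS): counter=13 r=(12,8,9) succ=(3,3,3) retry=(2,0,0)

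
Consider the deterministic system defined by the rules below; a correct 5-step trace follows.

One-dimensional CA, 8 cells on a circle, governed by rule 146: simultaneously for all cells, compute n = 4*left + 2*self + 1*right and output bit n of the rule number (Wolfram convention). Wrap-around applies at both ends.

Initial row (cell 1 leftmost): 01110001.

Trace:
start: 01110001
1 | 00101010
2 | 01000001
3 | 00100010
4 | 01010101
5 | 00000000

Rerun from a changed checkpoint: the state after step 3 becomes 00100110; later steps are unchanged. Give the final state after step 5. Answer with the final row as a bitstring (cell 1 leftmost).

state after step 3 := 00100110
4 | 01011001
5 | 00000110

00000110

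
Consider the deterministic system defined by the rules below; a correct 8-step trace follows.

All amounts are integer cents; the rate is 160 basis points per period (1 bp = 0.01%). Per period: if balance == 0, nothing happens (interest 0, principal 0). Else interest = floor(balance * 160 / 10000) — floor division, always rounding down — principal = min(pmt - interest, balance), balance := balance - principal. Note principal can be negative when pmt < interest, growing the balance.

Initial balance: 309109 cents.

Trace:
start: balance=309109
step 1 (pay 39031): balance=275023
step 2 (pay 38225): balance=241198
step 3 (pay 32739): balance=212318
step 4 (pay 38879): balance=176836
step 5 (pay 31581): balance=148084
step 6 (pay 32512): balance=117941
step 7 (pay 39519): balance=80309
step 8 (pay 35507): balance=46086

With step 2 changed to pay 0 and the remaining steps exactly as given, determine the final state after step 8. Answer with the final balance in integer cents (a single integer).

88129

(re-executing from step 2 with the substitution; state before step 2: balance=275023)
step 2 (pay 0): balance=279423
step 3 (pay 32739): balance=251154
step 4 (pay 38879): balance=216293
step 5 (pay 31581): balance=188172
step 6 (pay 32512): balance=158670
step 7 (pay 39519): balance=121689
step 8 (pay 35507): balance=88129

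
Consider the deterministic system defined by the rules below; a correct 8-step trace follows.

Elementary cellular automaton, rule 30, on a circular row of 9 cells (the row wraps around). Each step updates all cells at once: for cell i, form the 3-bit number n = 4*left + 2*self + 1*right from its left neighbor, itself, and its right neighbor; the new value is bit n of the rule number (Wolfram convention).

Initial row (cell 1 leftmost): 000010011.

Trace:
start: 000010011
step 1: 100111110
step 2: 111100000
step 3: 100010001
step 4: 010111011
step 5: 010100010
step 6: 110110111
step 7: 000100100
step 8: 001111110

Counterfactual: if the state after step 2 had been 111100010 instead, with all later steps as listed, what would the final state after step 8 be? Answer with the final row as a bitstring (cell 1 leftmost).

state after step 2 := 111100010
step 3: 100010110
step 4: 110110100
step 5: 100100111
step 6: 011111100
step 7: 110000010
step 8: 101000110

101000110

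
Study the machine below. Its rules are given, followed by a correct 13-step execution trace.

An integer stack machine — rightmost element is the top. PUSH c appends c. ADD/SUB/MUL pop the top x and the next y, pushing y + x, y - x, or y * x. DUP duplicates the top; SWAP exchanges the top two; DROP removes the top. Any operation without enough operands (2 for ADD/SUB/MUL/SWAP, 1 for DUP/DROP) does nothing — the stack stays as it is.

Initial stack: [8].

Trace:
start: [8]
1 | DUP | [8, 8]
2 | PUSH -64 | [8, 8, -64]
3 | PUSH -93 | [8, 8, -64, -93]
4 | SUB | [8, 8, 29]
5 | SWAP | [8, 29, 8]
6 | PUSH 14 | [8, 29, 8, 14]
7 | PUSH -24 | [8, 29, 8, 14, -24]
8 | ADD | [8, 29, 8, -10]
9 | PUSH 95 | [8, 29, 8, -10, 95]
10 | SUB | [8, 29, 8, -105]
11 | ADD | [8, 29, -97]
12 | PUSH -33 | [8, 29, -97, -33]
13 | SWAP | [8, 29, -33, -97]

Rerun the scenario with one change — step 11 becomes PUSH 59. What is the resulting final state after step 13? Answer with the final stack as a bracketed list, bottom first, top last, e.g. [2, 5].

[8, 29, 8, -105, -33, 59]

(re-executing from step 11 with the substitution; state before step 11: [8, 29, 8, -105])
11 | PUSH 59 | [8, 29, 8, -105, 59]
12 | PUSH -33 | [8, 29, 8, -105, 59, -33]
13 | SWAP | [8, 29, 8, -105, -33, 59]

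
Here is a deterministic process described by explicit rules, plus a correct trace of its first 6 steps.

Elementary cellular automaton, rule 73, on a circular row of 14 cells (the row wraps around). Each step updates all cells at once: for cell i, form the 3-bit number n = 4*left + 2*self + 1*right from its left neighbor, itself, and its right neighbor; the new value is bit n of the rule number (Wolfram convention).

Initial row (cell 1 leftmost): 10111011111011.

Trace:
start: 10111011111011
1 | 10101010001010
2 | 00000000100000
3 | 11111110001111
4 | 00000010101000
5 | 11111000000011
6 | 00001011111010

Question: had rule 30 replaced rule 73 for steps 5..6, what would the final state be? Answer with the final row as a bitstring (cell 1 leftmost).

00001100101010

(re-executing steps 5..6 under rule 30; state before step 5: 00000010101000)
5 | 00000110101100
6 | 00001100101010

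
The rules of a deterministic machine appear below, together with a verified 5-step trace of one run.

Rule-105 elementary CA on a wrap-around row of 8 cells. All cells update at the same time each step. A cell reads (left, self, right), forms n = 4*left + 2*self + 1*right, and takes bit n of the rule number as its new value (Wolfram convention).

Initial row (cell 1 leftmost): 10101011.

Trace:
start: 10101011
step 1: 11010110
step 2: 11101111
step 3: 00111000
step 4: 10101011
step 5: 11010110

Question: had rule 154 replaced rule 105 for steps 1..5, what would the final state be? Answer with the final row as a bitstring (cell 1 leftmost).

(re-executing steps 1..5 under rule 154; state before step 1: 10101011)
step 1: 00000011
step 2: 10000110
step 3: 01001100
step 4: 10111010
step 5: 00110000

00110000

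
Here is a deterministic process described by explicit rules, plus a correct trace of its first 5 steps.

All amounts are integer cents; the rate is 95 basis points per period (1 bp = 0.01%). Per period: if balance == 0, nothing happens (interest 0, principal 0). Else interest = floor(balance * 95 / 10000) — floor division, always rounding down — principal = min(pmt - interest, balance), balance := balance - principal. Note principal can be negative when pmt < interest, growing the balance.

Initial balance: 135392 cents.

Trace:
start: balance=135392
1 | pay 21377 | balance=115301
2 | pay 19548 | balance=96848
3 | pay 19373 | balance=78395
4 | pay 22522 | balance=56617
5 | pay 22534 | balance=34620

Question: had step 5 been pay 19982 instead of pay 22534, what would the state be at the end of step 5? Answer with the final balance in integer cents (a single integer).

(re-executing from step 5 with the substitution; state before step 5: balance=56617)
5 | pay 19982 | balance=37172

37172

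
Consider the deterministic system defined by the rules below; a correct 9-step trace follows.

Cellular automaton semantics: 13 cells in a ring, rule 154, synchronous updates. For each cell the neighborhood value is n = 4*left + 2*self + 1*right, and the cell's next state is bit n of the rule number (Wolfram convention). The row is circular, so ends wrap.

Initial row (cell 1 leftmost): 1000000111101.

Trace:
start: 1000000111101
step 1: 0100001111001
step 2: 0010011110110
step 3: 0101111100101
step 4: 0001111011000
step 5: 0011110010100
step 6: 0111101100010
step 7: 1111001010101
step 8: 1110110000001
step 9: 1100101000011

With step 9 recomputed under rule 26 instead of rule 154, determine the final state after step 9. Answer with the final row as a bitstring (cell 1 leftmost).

(re-executing step 9 under rule 26; state before step 9: 1110110000001)
step 9: 0000101000011

0000101000011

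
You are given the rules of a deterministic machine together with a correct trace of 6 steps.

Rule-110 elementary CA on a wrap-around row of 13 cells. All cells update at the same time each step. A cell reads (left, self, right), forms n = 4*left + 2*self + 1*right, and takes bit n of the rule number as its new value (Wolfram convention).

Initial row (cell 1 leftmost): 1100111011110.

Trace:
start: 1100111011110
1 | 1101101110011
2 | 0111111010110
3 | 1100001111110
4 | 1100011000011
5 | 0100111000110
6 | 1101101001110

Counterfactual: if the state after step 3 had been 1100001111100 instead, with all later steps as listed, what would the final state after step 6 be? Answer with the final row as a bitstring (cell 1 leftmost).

1101101011001

state after step 3 := 1100001111100
4 | 1100011000101
5 | 0100111001111
6 | 1101101011001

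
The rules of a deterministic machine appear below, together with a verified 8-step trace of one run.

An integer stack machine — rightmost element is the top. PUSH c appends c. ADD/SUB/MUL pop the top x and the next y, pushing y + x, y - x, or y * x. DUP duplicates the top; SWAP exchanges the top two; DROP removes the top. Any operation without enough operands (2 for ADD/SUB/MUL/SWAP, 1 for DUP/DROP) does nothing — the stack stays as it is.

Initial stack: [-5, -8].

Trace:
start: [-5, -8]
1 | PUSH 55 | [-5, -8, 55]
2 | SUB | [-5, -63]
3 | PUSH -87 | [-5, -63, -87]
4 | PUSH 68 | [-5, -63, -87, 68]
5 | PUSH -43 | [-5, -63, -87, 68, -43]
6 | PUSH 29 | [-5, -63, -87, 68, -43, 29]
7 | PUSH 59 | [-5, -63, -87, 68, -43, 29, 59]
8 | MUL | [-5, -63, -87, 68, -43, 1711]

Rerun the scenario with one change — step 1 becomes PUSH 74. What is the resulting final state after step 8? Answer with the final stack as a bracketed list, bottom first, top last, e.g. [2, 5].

(re-executing from step 1 with the substitution; state before step 1: [-5, -8])
1 | PUSH 74 | [-5, -8, 74]
2 | SUB | [-5, -82]
3 | PUSH -87 | [-5, -82, -87]
4 | PUSH 68 | [-5, -82, -87, 68]
5 | PUSH -43 | [-5, -82, -87, 68, -43]
6 | PUSH 29 | [-5, -82, -87, 68, -43, 29]
7 | PUSH 59 | [-5, -82, -87, 68, -43, 29, 59]
8 | MUL | [-5, -82, -87, 68, -43, 1711]

[-5, -82, -87, 68, -43, 1711]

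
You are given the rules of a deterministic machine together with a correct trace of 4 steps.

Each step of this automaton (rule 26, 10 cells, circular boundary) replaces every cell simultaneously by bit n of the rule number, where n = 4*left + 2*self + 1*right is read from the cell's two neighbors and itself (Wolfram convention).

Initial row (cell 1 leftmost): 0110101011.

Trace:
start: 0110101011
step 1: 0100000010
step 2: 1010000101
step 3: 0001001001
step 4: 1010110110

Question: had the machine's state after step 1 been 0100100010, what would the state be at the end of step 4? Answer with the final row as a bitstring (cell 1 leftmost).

1101000010

state after step 1 := 0100100010
step 2: 1011010101
step 3: 0010000001
step 4: 1101000010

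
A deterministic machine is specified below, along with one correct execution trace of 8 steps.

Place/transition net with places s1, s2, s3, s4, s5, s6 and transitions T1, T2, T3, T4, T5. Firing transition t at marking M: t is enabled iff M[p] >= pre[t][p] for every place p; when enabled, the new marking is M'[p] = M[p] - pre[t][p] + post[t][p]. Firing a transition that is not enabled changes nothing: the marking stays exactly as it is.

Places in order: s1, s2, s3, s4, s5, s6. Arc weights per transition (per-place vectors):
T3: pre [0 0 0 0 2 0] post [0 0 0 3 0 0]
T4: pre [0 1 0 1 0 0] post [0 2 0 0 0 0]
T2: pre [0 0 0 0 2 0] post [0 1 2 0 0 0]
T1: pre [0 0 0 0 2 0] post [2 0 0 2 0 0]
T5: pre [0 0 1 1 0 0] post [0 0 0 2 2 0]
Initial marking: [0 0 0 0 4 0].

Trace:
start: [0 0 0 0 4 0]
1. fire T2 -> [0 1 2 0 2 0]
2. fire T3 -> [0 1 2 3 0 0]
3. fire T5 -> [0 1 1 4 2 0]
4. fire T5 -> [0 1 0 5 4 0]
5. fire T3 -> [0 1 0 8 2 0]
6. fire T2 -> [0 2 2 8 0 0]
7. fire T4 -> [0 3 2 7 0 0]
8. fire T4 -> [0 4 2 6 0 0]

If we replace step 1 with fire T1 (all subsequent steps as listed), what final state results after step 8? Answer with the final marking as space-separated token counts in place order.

2 0 0 5 0 0

(re-executing from step 1 with the substitution; state before step 1: [0 0 0 0 4 0])
1. fire T1 -> [2 0 0 2 2 0]
2. fire T3 -> [2 0 0 5 0 0]
3. fire T5 -> [2 0 0 5 0 0]
4. fire T5 -> [2 0 0 5 0 0]
5. fire T3 -> [2 0 0 5 0 0]
6. fire T2 -> [2 0 0 5 0 0]
7. fire T4 -> [2 0 0 5 0 0]
8. fire T4 -> [2 0 0 5 0 0]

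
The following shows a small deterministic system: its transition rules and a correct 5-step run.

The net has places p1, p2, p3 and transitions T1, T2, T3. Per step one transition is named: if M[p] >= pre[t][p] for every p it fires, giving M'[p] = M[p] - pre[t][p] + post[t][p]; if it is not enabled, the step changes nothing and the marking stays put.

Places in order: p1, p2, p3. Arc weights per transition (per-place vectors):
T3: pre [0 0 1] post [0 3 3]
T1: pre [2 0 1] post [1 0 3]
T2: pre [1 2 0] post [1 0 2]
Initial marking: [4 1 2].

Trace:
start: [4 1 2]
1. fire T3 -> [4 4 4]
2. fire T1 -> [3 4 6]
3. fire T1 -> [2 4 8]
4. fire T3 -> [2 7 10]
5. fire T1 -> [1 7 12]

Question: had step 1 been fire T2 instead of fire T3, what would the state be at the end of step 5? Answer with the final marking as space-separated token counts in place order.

(re-executing from step 1 with the substitution; state before step 1: [4 1 2])
1. fire T2 -> [4 1 2]
2. fire T1 -> [3 1 4]
3. fire T1 -> [2 1 6]
4. fire T3 -> [2 4 8]
5. fire T1 -> [1 4 10]

1 4 10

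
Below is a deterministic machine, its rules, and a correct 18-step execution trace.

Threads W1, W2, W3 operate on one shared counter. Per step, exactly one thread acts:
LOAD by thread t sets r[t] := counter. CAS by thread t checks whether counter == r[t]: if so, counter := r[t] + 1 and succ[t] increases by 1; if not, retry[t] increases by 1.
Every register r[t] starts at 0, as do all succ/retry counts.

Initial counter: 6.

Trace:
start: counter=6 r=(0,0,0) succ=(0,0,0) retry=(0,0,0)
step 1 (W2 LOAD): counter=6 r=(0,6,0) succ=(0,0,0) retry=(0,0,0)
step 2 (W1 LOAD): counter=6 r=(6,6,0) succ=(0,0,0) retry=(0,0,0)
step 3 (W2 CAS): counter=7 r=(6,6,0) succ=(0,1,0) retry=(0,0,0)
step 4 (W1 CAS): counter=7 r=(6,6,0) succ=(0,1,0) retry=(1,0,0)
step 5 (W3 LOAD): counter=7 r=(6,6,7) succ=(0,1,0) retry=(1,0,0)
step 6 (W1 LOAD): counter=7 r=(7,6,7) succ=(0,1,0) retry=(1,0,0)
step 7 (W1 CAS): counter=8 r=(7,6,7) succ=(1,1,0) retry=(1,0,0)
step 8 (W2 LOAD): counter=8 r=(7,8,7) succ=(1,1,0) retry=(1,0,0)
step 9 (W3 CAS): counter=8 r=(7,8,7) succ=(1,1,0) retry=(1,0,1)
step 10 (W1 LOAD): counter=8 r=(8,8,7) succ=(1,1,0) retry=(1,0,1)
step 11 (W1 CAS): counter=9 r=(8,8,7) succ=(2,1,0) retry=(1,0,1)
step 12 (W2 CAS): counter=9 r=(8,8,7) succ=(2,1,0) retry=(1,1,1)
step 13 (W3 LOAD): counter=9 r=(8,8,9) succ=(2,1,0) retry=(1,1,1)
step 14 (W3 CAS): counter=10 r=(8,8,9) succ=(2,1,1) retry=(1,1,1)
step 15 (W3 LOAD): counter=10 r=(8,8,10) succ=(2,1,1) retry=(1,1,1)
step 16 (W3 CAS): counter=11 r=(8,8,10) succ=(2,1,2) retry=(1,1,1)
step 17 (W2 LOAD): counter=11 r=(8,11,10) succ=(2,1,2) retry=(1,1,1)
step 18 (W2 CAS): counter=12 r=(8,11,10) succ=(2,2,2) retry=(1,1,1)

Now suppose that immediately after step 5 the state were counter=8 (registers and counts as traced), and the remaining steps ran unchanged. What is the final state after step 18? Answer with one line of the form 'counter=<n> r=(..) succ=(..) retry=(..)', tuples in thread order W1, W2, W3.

state after step 5 := counter=8 r=(6,6,7) succ=(0,1,0) retry=(1,0,0)
step 6 (W1 LOAD): counter=8 r=(8,6,7) succ=(0,1,0) retry=(1,0,0)
step 7 (W1 CAS): counter=9 r=(8,6,7) succ=(1,1,0) retry=(1,0,0)
step 8 (W2 LOAD): counter=9 r=(8,9,7) succ=(1,1,0) retry=(1,0,0)
step 9 (W3 CAS): counter=9 r=(8,9,7) succ=(1,1,0) retry=(1,0,1)
step 10 (W1 LOAD): counter=9 r=(9,9,7) succ=(1,1,0) retry=(1,0,1)
step 11 (W1 CAS): counter=10 r=(9,9,7) succ=(2,1,0) retry=(1,0,1)
step 12 (W2 CAS): counter=10 r=(9,9,7) succ=(2,1,0) retry=(1,1,1)
step 13 (W3 LOAD): counter=10 r=(9,9,10) succ=(2,1,0) retry=(1,1,1)
step 14 (W3 CAS): counter=11 r=(9,9,10) succ=(2,1,1) retry=(1,1,1)
step 15 (W3 LOAD): counter=11 r=(9,9,11) succ=(2,1,1) retry=(1,1,1)
step 16 (W3 CAS): counter=12 r=(9,9,11) succ=(2,1,2) retry=(1,1,1)
step 17 (W2 LOAD): counter=12 r=(9,12,11) succ=(2,1,2) retry=(1,1,1)
step 18 (W2 CAS): counter=13 r=(9,12,11) succ=(2,2,2) retry=(1,1,1)

counter=13 r=(9,12,11) succ=(2,2,2) retry=(1,1,1)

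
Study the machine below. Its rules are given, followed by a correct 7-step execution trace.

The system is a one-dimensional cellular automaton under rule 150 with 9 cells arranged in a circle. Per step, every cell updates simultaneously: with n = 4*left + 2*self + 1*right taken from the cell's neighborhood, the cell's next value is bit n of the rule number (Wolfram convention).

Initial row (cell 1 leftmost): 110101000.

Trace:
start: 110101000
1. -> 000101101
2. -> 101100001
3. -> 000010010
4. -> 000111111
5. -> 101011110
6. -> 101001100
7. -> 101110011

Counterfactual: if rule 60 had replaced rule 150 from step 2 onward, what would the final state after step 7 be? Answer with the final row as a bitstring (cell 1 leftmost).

001101100

(re-executing steps 2..7 under rule 60; state before step 2: 000101101)
2. -> 100111011
3. -> 010100110
4. -> 011110101
5. -> 110001111
6. -> 001001000
7. -> 001101100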